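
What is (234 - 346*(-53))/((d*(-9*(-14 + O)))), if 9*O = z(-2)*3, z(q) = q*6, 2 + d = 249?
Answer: 9286/20007 ≈ 0.46414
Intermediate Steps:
d = 247 (d = -2 + 249 = 247)
z(q) = 6*q
O = -4 (O = ((6*(-2))*3)/9 = (-12*3)/9 = (1/9)*(-36) = -4)
(234 - 346*(-53))/((d*(-9*(-14 + O)))) = (234 - 346*(-53))/((247*(-9*(-14 - 4)))) = (234 + 18338)/((247*(-9*(-18)))) = 18572/((247*162)) = 18572/40014 = 18572*(1/40014) = 9286/20007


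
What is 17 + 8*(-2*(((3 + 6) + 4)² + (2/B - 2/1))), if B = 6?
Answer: -7981/3 ≈ -2660.3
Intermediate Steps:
17 + 8*(-2*(((3 + 6) + 4)² + (2/B - 2/1))) = 17 + 8*(-2*(((3 + 6) + 4)² + (2/6 - 2/1))) = 17 + 8*(-2*((9 + 4)² + (2*(⅙) - 2*1))) = 17 + 8*(-2*(13² + (⅓ - 2))) = 17 + 8*(-2*(169 - 5/3)) = 17 + 8*(-2*502/3) = 17 + 8*(-1004/3) = 17 - 8032/3 = -7981/3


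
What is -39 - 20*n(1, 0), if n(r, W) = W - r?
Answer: -19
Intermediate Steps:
-39 - 20*n(1, 0) = -39 - 20*(0 - 1*1) = -39 - 20*(0 - 1) = -39 - 20*(-1) = -39 + 20 = -19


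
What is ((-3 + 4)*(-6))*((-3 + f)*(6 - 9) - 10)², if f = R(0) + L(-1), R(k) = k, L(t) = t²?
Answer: -96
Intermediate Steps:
f = 1 (f = 0 + (-1)² = 0 + 1 = 1)
((-3 + 4)*(-6))*((-3 + f)*(6 - 9) - 10)² = ((-3 + 4)*(-6))*((-3 + 1)*(6 - 9) - 10)² = (1*(-6))*(-2*(-3) - 10)² = -6*(6 - 10)² = -6*(-4)² = -6*16 = -96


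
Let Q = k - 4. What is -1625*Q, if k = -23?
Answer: 43875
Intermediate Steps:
Q = -27 (Q = -23 - 4 = -27)
-1625*Q = -1625*(-27) = 43875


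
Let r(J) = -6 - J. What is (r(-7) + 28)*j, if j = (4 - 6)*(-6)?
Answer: 348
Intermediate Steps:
j = 12 (j = -2*(-6) = 12)
(r(-7) + 28)*j = ((-6 - 1*(-7)) + 28)*12 = ((-6 + 7) + 28)*12 = (1 + 28)*12 = 29*12 = 348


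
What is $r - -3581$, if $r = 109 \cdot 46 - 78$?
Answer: $8517$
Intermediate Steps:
$r = 4936$ ($r = 5014 - 78 = 4936$)
$r - -3581 = 4936 - -3581 = 4936 + 3581 = 8517$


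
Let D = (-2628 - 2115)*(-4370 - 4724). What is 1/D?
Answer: 1/43132842 ≈ 2.3184e-8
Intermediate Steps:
D = 43132842 (D = -4743*(-9094) = 43132842)
1/D = 1/43132842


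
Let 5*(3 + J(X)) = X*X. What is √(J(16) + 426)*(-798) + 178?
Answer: 178 - 798*√11855/5 ≈ -17199.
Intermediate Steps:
J(X) = -3 + X²/5 (J(X) = -3 + (X*X)/5 = -3 + X²/5)
√(J(16) + 426)*(-798) + 178 = √((-3 + (⅕)*16²) + 426)*(-798) + 178 = √((-3 + (⅕)*256) + 426)*(-798) + 178 = √((-3 + 256/5) + 426)*(-798) + 178 = √(241/5 + 426)*(-798) + 178 = √(2371/5)*(-798) + 178 = (√11855/5)*(-798) + 178 = -798*√11855/5 + 178 = 178 - 798*√11855/5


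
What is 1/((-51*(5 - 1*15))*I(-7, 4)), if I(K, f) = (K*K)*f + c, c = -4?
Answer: 1/97920 ≈ 1.0212e-5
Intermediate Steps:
I(K, f) = -4 + f*K² (I(K, f) = (K*K)*f - 4 = K²*f - 4 = f*K² - 4 = -4 + f*K²)
1/((-51*(5 - 1*15))*I(-7, 4)) = 1/((-51*(5 - 1*15))*(-4 + 4*(-7)²)) = 1/((-51*(5 - 15))*(-4 + 4*49)) = 1/((-51*(-10))*(-4 + 196)) = 1/(510*192) = 1/97920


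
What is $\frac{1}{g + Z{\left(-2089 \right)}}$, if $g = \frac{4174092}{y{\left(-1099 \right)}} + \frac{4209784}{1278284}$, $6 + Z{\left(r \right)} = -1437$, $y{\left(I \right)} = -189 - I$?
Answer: $\frac{1597855}{5028781391} \approx 0.00031774$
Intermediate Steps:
$Z{\left(r \right)} = -1443$ ($Z{\left(r \right)} = -6 - 1437 = -1443$)
$g = \frac{7334486156}{1597855}$ ($g = \frac{4174092}{-189 - -1099} + \frac{4209784}{1278284} = \frac{4174092}{-189 + 1099} + 4209784 \cdot \frac{1}{1278284} = \frac{4174092}{910} + \frac{1052446}{319571} = 4174092 \cdot \frac{1}{910} + \frac{1052446}{319571} = \frac{160542}{35} + \frac{1052446}{319571} = \frac{7334486156}{1597855} \approx 4590.2$)
$\frac{1}{g + Z{\left(-2089 \right)}} = \frac{1}{\frac{7334486156}{1597855} - 1443} = \frac{1}{\frac{5028781391}{1597855}} = \frac{1597855}{5028781391}$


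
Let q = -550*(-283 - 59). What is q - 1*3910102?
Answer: -3722002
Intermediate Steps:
q = 188100 (q = -550*(-342) = 188100)
q - 1*3910102 = 188100 - 1*3910102 = 188100 - 3910102 = -3722002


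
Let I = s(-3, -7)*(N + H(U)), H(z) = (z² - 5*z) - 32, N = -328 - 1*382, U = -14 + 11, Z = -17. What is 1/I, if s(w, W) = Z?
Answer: 1/12206 ≈ 8.1927e-5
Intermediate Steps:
U = -3
s(w, W) = -17
N = -710 (N = -328 - 382 = -710)
H(z) = -32 + z² - 5*z
I = 12206 (I = -17*(-710 + (-32 + (-3)² - 5*(-3))) = -17*(-710 + (-32 + 9 + 15)) = -17*(-710 - 8) = -17*(-718) = 12206)
1/I = 1/12206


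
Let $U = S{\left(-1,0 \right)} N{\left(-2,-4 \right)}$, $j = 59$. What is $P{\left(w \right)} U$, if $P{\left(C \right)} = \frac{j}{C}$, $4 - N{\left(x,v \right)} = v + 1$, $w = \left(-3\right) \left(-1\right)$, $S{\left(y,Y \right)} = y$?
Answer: $- \frac{413}{3} \approx -137.67$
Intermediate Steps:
$w = 3$
$N{\left(x,v \right)} = 3 - v$ ($N{\left(x,v \right)} = 4 - \left(v + 1\right) = 4 - \left(1 + v\right) = 3 - v$)
$P{\left(C \right)} = \frac{59}{C}$
$U = -7$ ($U = - (3 - -4) = - (3 + 4) = \left(-1\right) 7 = -7$)
$P{\left(w \right)} U = \frac{59}{3} \left(-7\right) = - \frac{413}{3}$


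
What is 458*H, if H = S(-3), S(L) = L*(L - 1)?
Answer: 5496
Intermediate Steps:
S(L) = L*(-1 + L)
H = 12 (H = -3*(-1 - 3) = -3*(-4) = 12)
458*H = 458*12 = 5496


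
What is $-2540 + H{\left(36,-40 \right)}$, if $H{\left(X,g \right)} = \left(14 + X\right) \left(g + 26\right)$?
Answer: $-3240$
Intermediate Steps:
$H{\left(X,g \right)} = \left(14 + X\right) \left(26 + g\right)$
$-2540 + H{\left(36,-40 \right)} = -2540 + \left(364 + 14 \left(-40\right) + 26 \cdot 36 + 36 \left(-40\right)\right) = -2540 + \left(364 - 560 + 936 - 1440\right) = -2540 - 700 = -3240$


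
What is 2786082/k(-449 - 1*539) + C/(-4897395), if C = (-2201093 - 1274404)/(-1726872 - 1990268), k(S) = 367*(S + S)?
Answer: -40639970363919988/10578216981261825 ≈ -3.8419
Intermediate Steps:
k(S) = 734*S (k(S) = 367*(2*S) = 734*S)
C = 3475497/3717140 (C = -3475497/(-3717140) = -3475497*(-1/3717140) = 3475497/3717140 ≈ 0.93499)
2786082/k(-449 - 1*539) + C/(-4897395) = 2786082/((734*(-449 - 1*539))) + (3475497/3717140)/(-4897395) = 2786082/((734*(-449 - 539))) + (3475497/3717140)*(-1/4897395) = 2786082/((734*(-988))) - 1158499/6068100950100 = 2786082/(-725192) - 1158499/6068100950100 = 2786082*(-1/725192) - 1158499/6068100950100 = -107157/27892 - 1158499/6068100950100 = -40639970363919988/10578216981261825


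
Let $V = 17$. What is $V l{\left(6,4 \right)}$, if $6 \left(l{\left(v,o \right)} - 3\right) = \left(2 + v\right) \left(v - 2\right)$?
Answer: $\frac{425}{3} \approx 141.67$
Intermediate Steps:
$l{\left(v,o \right)} = 3 + \frac{\left(-2 + v\right) \left(2 + v\right)}{6}$ ($l{\left(v,o \right)} = 3 + \frac{\left(2 + v\right) \left(v - 2\right)}{6} = 3 + \frac{\left(2 + v\right) \left(-2 + v\right)}{6} = 3 + \frac{\left(-2 + v\right) \left(2 + v\right)}{6}$)
$V l{\left(6,4 \right)} = 17 \left(\frac{7}{3} + \frac{6^{2}}{6}\right) = 17 \left(\frac{7}{3} + \frac{1}{6} \cdot 36\right) = 17 \left(\frac{7}{3} + 6\right) = 17 \cdot \frac{25}{3} = \frac{425}{3}$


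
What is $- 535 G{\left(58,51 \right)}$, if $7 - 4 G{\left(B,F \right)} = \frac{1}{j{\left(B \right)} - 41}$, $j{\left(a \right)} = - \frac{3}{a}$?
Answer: $- \frac{8947875}{9524} \approx -939.51$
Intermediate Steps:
$G{\left(B,F \right)} = \frac{7}{4} - \frac{1}{4 \left(-41 - \frac{3}{B}\right)}$ ($G{\left(B,F \right)} = \frac{7}{4} - \frac{1}{4 \left(- \frac{3}{B} - 41\right)} = \frac{7}{4} - \frac{1}{4 \left(-41 - \frac{3}{B}\right)}$)
$- 535 G{\left(58,51 \right)} = - 535 \frac{3 \left(7 + 96 \cdot 58\right)}{4 \left(3 + 41 \cdot 58\right)} = - 535 \frac{3 \left(7 + 5568\right)}{4 \left(3 + 2378\right)} = - 535 \cdot \frac{3}{4} \cdot \frac{1}{2381} \cdot 5575 = \left(-535\right) \frac{16725}{9524} = - \frac{8947875}{9524}$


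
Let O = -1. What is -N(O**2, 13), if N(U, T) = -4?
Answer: 4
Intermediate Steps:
-N(O**2, 13) = -1*(-4) = 4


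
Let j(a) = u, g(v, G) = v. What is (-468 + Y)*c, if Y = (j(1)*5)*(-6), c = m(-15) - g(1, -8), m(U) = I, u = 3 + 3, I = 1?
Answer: 0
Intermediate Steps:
u = 6
m(U) = 1
j(a) = 6
c = 0 (c = 1 - 1*1 = 1 - 1 = 0)
Y = -180 (Y = (6*5)*(-6) = 30*(-6) = -180)
(-468 + Y)*c = (-468 - 180)*0 = -648*0 = 0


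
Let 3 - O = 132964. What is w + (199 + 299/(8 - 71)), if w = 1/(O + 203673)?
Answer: 865373519/4454856 ≈ 194.25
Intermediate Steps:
O = -132961 (O = 3 - 1*132964 = 3 - 132964 = -132961)
w = 1/70712 (w = 1/(-132961 + 203673) = 1/70712 ≈ 1.4142e-5)
w + (199 + 299/(8 - 71)) = 1/70712 + (199 + 299/(8 - 71)) = 1/70712 + (199 + 299/(-63)) = 1/70712 + (199 + 299*(-1/63)) = 1/70712 + (199 - 299/63) = 1/70712 + 12238/63 = 865373519/4454856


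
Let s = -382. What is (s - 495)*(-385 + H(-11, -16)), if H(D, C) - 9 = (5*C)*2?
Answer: 470072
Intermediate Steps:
H(D, C) = 9 + 10*C (H(D, C) = 9 + (5*C)*2 = 9 + 10*C)
(s - 495)*(-385 + H(-11, -16)) = (-382 - 495)*(-385 + (9 + 10*(-16))) = -877*(-385 + (9 - 160)) = -877*(-385 - 151) = -877*(-536) = 470072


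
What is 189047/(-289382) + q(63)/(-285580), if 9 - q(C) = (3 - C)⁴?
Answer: 16955963639/379090420 ≈ 44.728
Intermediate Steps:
q(C) = 9 - (3 - C)⁴
189047/(-289382) + q(63)/(-285580) = 189047/(-289382) + (9 - (-3 + 63)⁴)/(-285580) = 189047*(-1/289382) + (9 - 1*60⁴)*(-1/285580) = -189047/289382 + (9 - 1*12960000)*(-1/285580) = -189047/289382 + (9 - 12960000)*(-1/285580) = -189047/289382 - 12959991*(-1/285580) = -189047/289382 + 118899/2620 = 16955963639/379090420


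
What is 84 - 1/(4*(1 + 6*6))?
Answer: 12431/148 ≈ 83.993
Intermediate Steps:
84 - 1/(4*(1 + 6*6)) = 84 - 1/(4*(1 + 36)) = 84 - 1/(4*37) = 84 - 1/148 = 12431/148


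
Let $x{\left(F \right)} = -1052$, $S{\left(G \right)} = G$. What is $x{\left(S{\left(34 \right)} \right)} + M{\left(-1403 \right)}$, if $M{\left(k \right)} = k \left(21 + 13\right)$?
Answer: $-48754$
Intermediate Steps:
$M{\left(k \right)} = 34 k$ ($M{\left(k \right)} = k 34 = 34 k$)
$x{\left(S{\left(34 \right)} \right)} + M{\left(-1403 \right)} = -1052 + 34 \left(-1403\right) = -1052 - 47702 = -48754$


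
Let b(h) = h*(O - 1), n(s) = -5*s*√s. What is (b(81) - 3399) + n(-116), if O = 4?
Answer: -3156 + 1160*I*√29 ≈ -3156.0 + 6246.8*I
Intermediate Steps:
n(s) = -5*s^(3/2)
b(h) = 3*h (b(h) = h*(4 - 1) = h*3 = 3*h)
(b(81) - 3399) + n(-116) = (3*81 - 3399) - (-1160)*I*√29 = (243 - 3399) - (-1160)*I*√29 = -3156 + 1160*I*√29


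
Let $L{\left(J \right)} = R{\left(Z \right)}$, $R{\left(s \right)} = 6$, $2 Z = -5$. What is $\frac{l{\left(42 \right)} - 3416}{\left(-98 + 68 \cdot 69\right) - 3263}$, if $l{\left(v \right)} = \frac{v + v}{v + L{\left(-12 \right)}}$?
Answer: $- \frac{13657}{5324} \approx -2.5652$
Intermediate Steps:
$Z = - \frac{5}{2}$ ($Z = \frac{1}{2} \left(-5\right) = - \frac{5}{2} \approx -2.5$)
$L{\left(J \right)} = 6$
$l{\left(v \right)} = \frac{2 v}{6 + v}$ ($l{\left(v \right)} = \frac{v + v}{v + 6} = \frac{2 v}{6 + v}$)
$\frac{l{\left(42 \right)} - 3416}{\left(-98 + 68 \cdot 69\right) - 3263} = \frac{2 \cdot 42 \frac{1}{6 + 42} - 3416}{\left(-98 + 68 \cdot 69\right) - 3263} = \frac{2 \cdot 42 \cdot \frac{1}{48} - 3416}{\left(-98 + 4692\right) - 3263} = \frac{2 \cdot 42 \cdot \frac{1}{48} - 3416}{4594 - 3263} = \frac{\frac{7}{4} - 3416}{1331} = \left(- \frac{13657}{4}\right) \frac{1}{1331} = - \frac{13657}{5324}$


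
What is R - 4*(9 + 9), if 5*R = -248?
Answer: -608/5 ≈ -121.60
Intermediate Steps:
R = -248/5 (R = (⅕)*(-248) = -248/5 ≈ -49.600)
R - 4*(9 + 9) = -248/5 - 4*(9 + 9) = -248/5 - 4*18 = -248/5 - 72 = -608/5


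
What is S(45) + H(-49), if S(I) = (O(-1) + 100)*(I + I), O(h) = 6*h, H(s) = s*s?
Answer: 10861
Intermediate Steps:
H(s) = s**2
S(I) = 188*I (S(I) = (6*(-1) + 100)*(I + I) = (-6 + 100)*(2*I) = 94*(2*I) = 188*I)
S(45) + H(-49) = 188*45 + (-49)**2 = 8460 + 2401 = 10861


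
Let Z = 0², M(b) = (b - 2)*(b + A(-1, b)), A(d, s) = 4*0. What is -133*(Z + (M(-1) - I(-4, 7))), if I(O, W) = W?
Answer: 532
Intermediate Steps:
A(d, s) = 0
M(b) = b*(-2 + b) (M(b) = (b - 2)*(b + 0) = (-2 + b)*b = b*(-2 + b))
Z = 0
-133*(Z + (M(-1) - I(-4, 7))) = -133*(0 + (-(-2 - 1) - 1*7)) = -133*(0 + (-1*(-3) - 7)) = -133*(0 + (3 - 7)) = -133*(0 - 4) = -133*(-4) = 532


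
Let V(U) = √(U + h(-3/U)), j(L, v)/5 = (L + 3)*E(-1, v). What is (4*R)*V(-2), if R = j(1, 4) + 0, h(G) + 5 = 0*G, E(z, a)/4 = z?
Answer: -320*I*√7 ≈ -846.64*I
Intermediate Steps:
E(z, a) = 4*z
h(G) = -5 (h(G) = -5 + 0*G = -5 + 0 = -5)
j(L, v) = -60 - 20*L (j(L, v) = 5*((L + 3)*(4*(-1))) = 5*((3 + L)*(-4)) = 5*(-12 - 4*L) = -60 - 20*L)
V(U) = √(-5 + U) (V(U) = √(U - 5) = √(-5 + U))
R = -80 (R = (-60 - 20*1) + 0 = (-60 - 20) + 0 = -80 + 0 = -80)
(4*R)*V(-2) = (4*(-80))*√(-5 - 2) = -320*I*√7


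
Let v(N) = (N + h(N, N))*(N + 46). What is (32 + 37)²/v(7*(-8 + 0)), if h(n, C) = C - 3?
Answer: 207/50 ≈ 4.1400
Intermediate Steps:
h(n, C) = -3 + C
v(N) = (-3 + 2*N)*(46 + N) (v(N) = (N + (-3 + N))*(N + 46) = (-3 + 2*N)*(46 + N))
(32 + 37)²/v(7*(-8 + 0)) = (32 + 37)²/(-138 + 2*(7*(-8 + 0))² + 89*(7*(-8 + 0))) = 69²/(-138 + 2*(7*(-8))² + 89*(7*(-8))) = 4761/(-138 + 2*(-56)² + 89*(-56)) = 4761/(-138 + 2*3136 - 4984) = 4761/(-138 + 6272 - 4984) = 4761/1150 = 4761*(1/1150) = 207/50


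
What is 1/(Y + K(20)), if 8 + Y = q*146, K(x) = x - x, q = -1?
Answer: -1/154 ≈ -0.0064935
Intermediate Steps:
K(x) = 0
Y = -154 (Y = -8 - 1*146 = -8 - 146 = -154)
1/(Y + K(20)) = 1/(-154 + 0) = 1/(-154) = -1/154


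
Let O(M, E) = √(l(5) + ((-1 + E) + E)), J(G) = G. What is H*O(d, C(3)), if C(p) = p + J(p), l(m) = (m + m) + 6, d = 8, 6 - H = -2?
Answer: 24*√3 ≈ 41.569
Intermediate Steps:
H = 8 (H = 6 - 1*(-2) = 6 + 2 = 8)
l(m) = 6 + 2*m (l(m) = 2*m + 6 = 6 + 2*m)
C(p) = 2*p (C(p) = p + p = 2*p)
O(M, E) = √(15 + 2*E) (O(M, E) = √((6 + 2*5) + ((-1 + E) + E)) = √((6 + 10) + (-1 + 2*E)) = √(16 + (-1 + 2*E)) = √(15 + 2*E))
H*O(d, C(3)) = 8*√(15 + 2*(2*3)) = 8*√(15 + 2*6) = 8*√(15 + 12) = 8*√27 = 8*(3*√3) = 24*√3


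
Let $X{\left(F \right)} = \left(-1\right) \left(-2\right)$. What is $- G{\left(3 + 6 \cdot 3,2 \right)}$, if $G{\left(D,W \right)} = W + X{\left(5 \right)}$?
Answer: $-4$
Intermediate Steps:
$X{\left(F \right)} = 2$
$G{\left(D,W \right)} = 2 + W$ ($G{\left(D,W \right)} = W + 2 = 2 + W$)
$- G{\left(3 + 6 \cdot 3,2 \right)} = - (2 + 2) = \left(-1\right) 4 = -4$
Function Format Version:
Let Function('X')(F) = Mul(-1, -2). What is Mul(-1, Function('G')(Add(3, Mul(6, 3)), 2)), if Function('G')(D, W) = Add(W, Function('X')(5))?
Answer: -4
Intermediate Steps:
Function('X')(F) = 2
Function('G')(D, W) = Add(2, W) (Function('G')(D, W) = Add(W, 2) = Add(2, W))
Mul(-1, Function('G')(Add(3, Mul(6, 3)), 2)) = Mul(-1, Add(2, 2)) = Mul(-1, 4) = -4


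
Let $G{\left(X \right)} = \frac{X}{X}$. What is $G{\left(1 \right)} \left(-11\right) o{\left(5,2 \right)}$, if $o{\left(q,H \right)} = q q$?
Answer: $-275$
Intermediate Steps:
$G{\left(X \right)} = 1$
$o{\left(q,H \right)} = q^{2}$
$G{\left(1 \right)} \left(-11\right) o{\left(5,2 \right)} = 1 \left(-11\right) 5^{2} = \left(-11\right) 25 = -275$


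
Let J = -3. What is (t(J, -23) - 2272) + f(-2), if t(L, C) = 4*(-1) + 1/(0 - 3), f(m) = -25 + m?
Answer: -6910/3 ≈ -2303.3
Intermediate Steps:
t(L, C) = -13/3 (t(L, C) = -4 + 1/(-3) = -4 - ⅓ = -13/3)
(t(J, -23) - 2272) + f(-2) = (-13/3 - 2272) + (-25 - 2) = -6829/3 - 27 = -6910/3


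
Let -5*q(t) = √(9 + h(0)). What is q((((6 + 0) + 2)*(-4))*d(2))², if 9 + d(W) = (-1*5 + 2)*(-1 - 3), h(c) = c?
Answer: 9/25 ≈ 0.36000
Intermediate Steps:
d(W) = 3 (d(W) = -9 + (-1*5 + 2)*(-1 - 3) = -9 + (-5 + 2)*(-4) = -9 - 3*(-4) = -9 + 12 = 3)
q(t) = -⅗ (q(t) = -√(9 + 0)/5 = -√9/5 = -⅕*3 = -⅗)
q((((6 + 0) + 2)*(-4))*d(2))² = (-⅗)² = 9/25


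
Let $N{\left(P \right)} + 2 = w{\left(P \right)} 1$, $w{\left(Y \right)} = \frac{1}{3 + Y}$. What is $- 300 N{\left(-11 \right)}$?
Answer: $\frac{1275}{2} \approx 637.5$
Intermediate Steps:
$N{\left(P \right)} = -2 + \frac{1}{3 + P}$ ($N{\left(P \right)} = -2 + \frac{1}{3 + P} 1 = -2 + \frac{1}{3 + P}$)
$- 300 N{\left(-11 \right)} = - 300 \frac{-5 - -22}{3 - 11} = - 300 \frac{-5 + 22}{-8} = - 300 \left(\left(- \frac{1}{8}\right) 17\right) = \left(-300\right) \left(- \frac{17}{8}\right) = \frac{1275}{2}$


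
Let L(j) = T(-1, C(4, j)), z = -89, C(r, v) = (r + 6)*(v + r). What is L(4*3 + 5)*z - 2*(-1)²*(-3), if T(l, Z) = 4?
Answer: -350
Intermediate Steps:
C(r, v) = (6 + r)*(r + v)
L(j) = 4
L(4*3 + 5)*z - 2*(-1)²*(-3) = 4*(-89) - 2*(-1)²*(-3) = -356 - 2*1*(-3) = -356 - 2*(-3) = -356 + 6 = -350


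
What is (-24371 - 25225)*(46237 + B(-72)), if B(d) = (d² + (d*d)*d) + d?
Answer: 15964902804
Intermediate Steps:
B(d) = d + d² + d³ (B(d) = (d² + d²*d) + d = (d² + d³) + d = d + d² + d³)
(-24371 - 25225)*(46237 + B(-72)) = (-24371 - 25225)*(46237 - 72*(1 - 72 + (-72)²)) = -49596*(46237 - 72*(1 - 72 + 5184)) = -49596*(46237 - 72*5113) = -49596*(46237 - 368136) = -49596*(-321899) = 15964902804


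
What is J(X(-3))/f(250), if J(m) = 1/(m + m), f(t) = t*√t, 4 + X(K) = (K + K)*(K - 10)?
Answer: √10/1850000 ≈ 1.7093e-6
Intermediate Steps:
X(K) = -4 + 2*K*(-10 + K) (X(K) = -4 + (K + K)*(K - 10) = -4 + (2*K)*(-10 + K) = -4 + 2*K*(-10 + K))
f(t) = t^(3/2)
J(m) = 1/(2*m)
J(X(-3))/f(250) = (1/(2*(-4 - 20*(-3) + 2*(-3)²)))/(250^(3/2)) = (1/(2*(-4 + 60 + 2*9)))/((1250*√10)) = (1/(2*(-4 + 60 + 18)))*(√10/12500) = ((½)/74)*(√10/12500) = ((½)*(1/74))*(√10/12500) = (√10/12500)/148 = √10/1850000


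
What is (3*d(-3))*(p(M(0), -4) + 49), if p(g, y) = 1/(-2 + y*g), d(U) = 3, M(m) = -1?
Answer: 891/2 ≈ 445.50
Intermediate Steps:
p(g, y) = 1/(-2 + g*y)
(3*d(-3))*(p(M(0), -4) + 49) = (3*3)*(1/(-2 - 1*(-4)) + 49) = 9*(1/(-2 + 4) + 49) = 9*(1/2 + 49) = 9*(½ + 49) = 9*(99/2) = 891/2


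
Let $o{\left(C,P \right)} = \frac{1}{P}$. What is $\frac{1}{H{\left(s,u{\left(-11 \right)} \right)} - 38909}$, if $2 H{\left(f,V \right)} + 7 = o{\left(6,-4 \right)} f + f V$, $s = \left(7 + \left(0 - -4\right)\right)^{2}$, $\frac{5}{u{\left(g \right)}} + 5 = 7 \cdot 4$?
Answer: $- \frac{184}{7160263} \approx -2.5697 \cdot 10^{-5}$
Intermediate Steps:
$u{\left(g \right)} = \frac{5}{23}$ ($u{\left(g \right)} = \frac{5}{-5 + 7 \cdot 4} = \frac{5}{-5 + 28} = \frac{5}{23}$)
$s = 121$ ($s = \left(7 + \left(0 + 4\right)\right)^{2} = \left(7 + 4\right)^{2} = 11^{2} = 121$)
$H{\left(f,V \right)} = - \frac{7}{2} - \frac{f}{8} + \frac{V f}{2}$ ($H{\left(f,V \right)} = - \frac{7}{2} + \frac{\frac{f}{-4} + f V}{2} = - \frac{7}{2} + \frac{- \frac{f}{4} + V f}{2} = - \frac{7}{2} + \left(- \frac{f}{8} + \frac{V f}{2}\right) = - \frac{7}{2} - \frac{f}{8} + \frac{V f}{2}$)
$\frac{1}{H{\left(s,u{\left(-11 \right)} \right)} - 38909} = \frac{1}{\left(- \frac{7}{2} - \frac{121}{8} + \frac{1}{2} \cdot \frac{5}{23} \cdot 121\right) - 38909} = \frac{1}{\left(- \frac{7}{2} - \frac{121}{8} + \frac{605}{46}\right) - 38909} = \frac{1}{- \frac{1007}{184} - 38909} = \frac{1}{- \frac{7160263}{184}} = - \frac{184}{7160263}$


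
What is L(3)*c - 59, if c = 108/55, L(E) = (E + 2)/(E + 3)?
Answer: -631/11 ≈ -57.364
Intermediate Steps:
L(E) = (2 + E)/(3 + E)
c = 108/55 (c = 108*(1/55) = 108/55 ≈ 1.9636)
L(3)*c - 59 = ((2 + 3)/(3 + 3))*(108/55) - 59 = (5/6)*(108/55) - 59 = 18/11 - 59 = -631/11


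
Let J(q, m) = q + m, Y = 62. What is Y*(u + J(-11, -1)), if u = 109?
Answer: 6014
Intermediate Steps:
J(q, m) = m + q
Y*(u + J(-11, -1)) = 62*(109 + (-1 - 11)) = 62*(109 - 12) = 62*97 = 6014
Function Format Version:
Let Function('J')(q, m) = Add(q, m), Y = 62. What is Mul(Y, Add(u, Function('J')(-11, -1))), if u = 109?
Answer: 6014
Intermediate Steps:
Function('J')(q, m) = Add(m, q)
Mul(Y, Add(u, Function('J')(-11, -1))) = Mul(62, Add(109, Add(-1, -11))) = Mul(62, Add(109, -12)) = Mul(62, 97) = 6014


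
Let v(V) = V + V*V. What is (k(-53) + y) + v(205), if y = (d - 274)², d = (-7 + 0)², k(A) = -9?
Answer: 92846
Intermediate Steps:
v(V) = V + V²
d = 49 (d = (-7)² = 49)
y = 50625 (y = (49 - 274)² = (-225)² = 50625)
(k(-53) + y) + v(205) = (-9 + 50625) + 205*(1 + 205) = 50616 + 205*206 = 50616 + 42230 = 92846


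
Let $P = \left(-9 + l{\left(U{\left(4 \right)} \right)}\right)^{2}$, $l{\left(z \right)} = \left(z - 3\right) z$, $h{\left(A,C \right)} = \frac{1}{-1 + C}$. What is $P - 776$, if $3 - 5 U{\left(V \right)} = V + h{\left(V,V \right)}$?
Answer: $- \frac{35939759}{50625} \approx -709.92$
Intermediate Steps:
$U{\left(V \right)} = \frac{3}{5} - \frac{V}{5} - \frac{1}{5 \left(-1 + V\right)}$ ($U{\left(V \right)} = \frac{3}{5} - \frac{V + \frac{1}{-1 + V}}{5} = \frac{3}{5} - \left(\frac{V}{5} + \frac{1}{5 \left(-1 + V\right)}\right) = \frac{3}{5} - \frac{V}{5} - \frac{1}{5 \left(-1 + V\right)}$)
$l{\left(z \right)} = z \left(-3 + z\right)$ ($l{\left(z \right)} = \left(-3 + z\right) z = z \left(-3 + z\right)$)
$P = \frac{3345241}{50625}$ ($P = \left(-9 + \frac{-1 + \left(-1 + 4\right) \left(3 - 4\right)}{5 \left(-1 + 4\right)} \left(-3 + \frac{-1 + \left(-1 + 4\right) \left(3 - 4\right)}{5 \left(-1 + 4\right)}\right)\right)^{2} = \left(-9 + \frac{-1 + 3 \left(3 - 4\right)}{5 \cdot 3} \left(-3 + \frac{-1 + 3 \left(3 - 4\right)}{5 \cdot 3}\right)\right)^{2} = \left(-9 + \frac{1}{5} \cdot \frac{1}{3} \left(-1 + 3 \left(-1\right)\right) \left(-3 + \frac{1}{5} \cdot \frac{1}{3} \left(-1 + 3 \left(-1\right)\right)\right)\right)^{2} = \left(-9 + \frac{1}{5} \cdot \frac{1}{3} \left(-1 - 3\right) \left(-3 + \frac{1}{5} \cdot \frac{1}{3} \left(-1 - 3\right)\right)\right)^{2} = \left(-9 + \frac{1}{5} \cdot \frac{1}{3} \left(-4\right) \left(-3 + \frac{1}{5} \cdot \frac{1}{3} \left(-4\right)\right)\right)^{2} = \left(-9 - \frac{4 \left(-3 - \frac{4}{15}\right)}{15}\right)^{2} = \left(-9 - - \frac{196}{225}\right)^{2} = \left(-9 + \frac{196}{225}\right)^{2} = \left(- \frac{1829}{225}\right)^{2} = \frac{3345241}{50625} \approx 66.079$)
$P - 776 = \frac{3345241}{50625} - 776 = - \frac{35939759}{50625}$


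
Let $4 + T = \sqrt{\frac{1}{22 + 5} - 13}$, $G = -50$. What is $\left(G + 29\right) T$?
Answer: $84 - \frac{35 i \sqrt{42}}{3} \approx 84.0 - 75.609 i$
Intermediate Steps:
$T = -4 + \frac{5 i \sqrt{42}}{9}$ ($T = -4 + \sqrt{\frac{1}{22 + 5} - 13} = -4 + \sqrt{\frac{1}{27} - 13} = -4 + \sqrt{- \frac{350}{27}} = -4 + \frac{5 i \sqrt{42}}{9} \approx -4.0 + 3.6004 i$)
$\left(G + 29\right) T = \left(-50 + 29\right) \left(-4 + \frac{5 i \sqrt{42}}{9}\right) = - 21 \left(-4 + \frac{5 i \sqrt{42}}{9}\right) = 84 - \frac{35 i \sqrt{42}}{3}$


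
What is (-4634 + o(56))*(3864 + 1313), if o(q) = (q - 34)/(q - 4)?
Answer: -623688721/26 ≈ -2.3988e+7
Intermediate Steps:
o(q) = (-34 + q)/(-4 + q)
(-4634 + o(56))*(3864 + 1313) = (-4634 + (-34 + 56)/(-4 + 56))*(3864 + 1313) = (-4634 + 22/52)*5177 = (-4634 + (1/52)*22)*5177 = (-4634 + 11/26)*5177 = -120473/26*5177 = -623688721/26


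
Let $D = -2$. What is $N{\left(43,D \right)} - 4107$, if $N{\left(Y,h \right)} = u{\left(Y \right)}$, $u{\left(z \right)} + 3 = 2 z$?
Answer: $-4024$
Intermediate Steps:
$u{\left(z \right)} = -3 + 2 z$
$N{\left(Y,h \right)} = -3 + 2 Y$
$N{\left(43,D \right)} - 4107 = \left(-3 + 2 \cdot 43\right) - 4107 = \left(-3 + 86\right) - 4107 = 83 - 4107 = -4024$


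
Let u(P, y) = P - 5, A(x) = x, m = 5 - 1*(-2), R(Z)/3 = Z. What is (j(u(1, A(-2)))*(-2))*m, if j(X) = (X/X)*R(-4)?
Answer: 168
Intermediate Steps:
R(Z) = 3*Z
m = 7 (m = 5 + 2 = 7)
u(P, y) = -5 + P
j(X) = -12 (j(X) = (X/X)*(3*(-4)) = 1*(-12) = -12)
(j(u(1, A(-2)))*(-2))*m = -12*(-2)*7 = 24*7 = 168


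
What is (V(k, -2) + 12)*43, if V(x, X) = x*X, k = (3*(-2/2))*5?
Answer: 1806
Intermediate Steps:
k = -15 (k = (3*(-2*½))*5 = (3*(-1))*5 = -3*5 = -15)
V(x, X) = X*x
(V(k, -2) + 12)*43 = (-2*(-15) + 12)*43 = (30 + 12)*43 = 42*43 = 1806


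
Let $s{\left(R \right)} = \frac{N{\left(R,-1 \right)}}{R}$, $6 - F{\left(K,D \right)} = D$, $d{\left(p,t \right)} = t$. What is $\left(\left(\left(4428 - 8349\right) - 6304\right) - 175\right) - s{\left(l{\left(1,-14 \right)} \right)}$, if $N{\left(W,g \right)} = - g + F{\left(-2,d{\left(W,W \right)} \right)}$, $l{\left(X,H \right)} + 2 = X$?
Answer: $-10392$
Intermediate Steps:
$l{\left(X,H \right)} = -2 + X$
$F{\left(K,D \right)} = 6 - D$
$N{\left(W,g \right)} = 6 - W - g$ ($N{\left(W,g \right)} = - g - \left(-6 + W\right) = 6 - W - g$)
$s{\left(R \right)} = \frac{7 - R}{R}$ ($s{\left(R \right)} = \frac{6 - R - -1}{R} = \frac{6 - R + 1}{R} = \frac{7 - R}{R}$)
$\left(\left(\left(4428 - 8349\right) - 6304\right) - 175\right) - s{\left(l{\left(1,-14 \right)} \right)} = \left(\left(\left(4428 - 8349\right) - 6304\right) - 175\right) - \frac{7 - \left(-2 + 1\right)}{-2 + 1} = \left(\left(-3921 - 6304\right) - 175\right) - \frac{7 - -1}{-1} = \left(-10225 - 175\right) - - (7 + 1) = -10400 - \left(-1\right) 8 = -10400 - -8 = -10400 + 8 = -10392$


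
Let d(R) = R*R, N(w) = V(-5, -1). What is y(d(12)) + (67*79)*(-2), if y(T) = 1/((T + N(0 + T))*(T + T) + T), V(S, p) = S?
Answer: -425303135/40176 ≈ -10586.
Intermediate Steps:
N(w) = -5
d(R) = R**2
y(T) = 1/(T + 2*T*(-5 + T)) (y(T) = 1/((T - 5)*(T + T) + T) = 1/((-5 + T)*(2*T) + T) = 1/(2*T*(-5 + T) + T) = 1/(T + 2*T*(-5 + T)))
y(d(12)) + (67*79)*(-2) = 1/((12**2)*(-9 + 2*12**2)) + (67*79)*(-2) = 1/(144*(-9 + 2*144)) + 5293*(-2) = 1/(144*(-9 + 288)) - 10586 = (1/144)/279 - 10586 = (1/144)*(1/279) - 10586 = 1/40176 - 10586 = -425303135/40176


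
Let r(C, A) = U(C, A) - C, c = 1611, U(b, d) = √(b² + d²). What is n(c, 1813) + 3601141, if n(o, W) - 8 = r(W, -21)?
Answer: 3599336 + 7*√67090 ≈ 3.6011e+6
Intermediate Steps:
r(C, A) = √(A² + C²) - C (r(C, A) = √(C² + A²) - C = √(A² + C²) - C)
n(o, W) = 8 + √(441 + W²) - W (n(o, W) = 8 + (√((-21)² + W²) - W) = 8 + (√(441 + W²) - W) = 8 + √(441 + W²) - W)
n(c, 1813) + 3601141 = (8 + √(441 + 1813²) - 1*1813) + 3601141 = (8 + √(441 + 3286969) - 1813) + 3601141 = (8 + √3287410 - 1813) + 3601141 = (8 + 7*√67090 - 1813) + 3601141 = (-1805 + 7*√67090) + 3601141 = 3599336 + 7*√67090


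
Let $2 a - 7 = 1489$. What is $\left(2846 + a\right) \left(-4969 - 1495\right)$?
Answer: $-23231616$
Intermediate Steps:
$a = 748$ ($a = \frac{7}{2} + \frac{1}{2} \cdot 1489 = \frac{7}{2} + \frac{1489}{2} = 748$)
$\left(2846 + a\right) \left(-4969 - 1495\right) = \left(2846 + 748\right) \left(-4969 - 1495\right) = 3594 \left(-6464\right) = -23231616$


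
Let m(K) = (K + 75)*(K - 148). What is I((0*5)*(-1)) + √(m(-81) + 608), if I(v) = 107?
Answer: 107 + √1982 ≈ 151.52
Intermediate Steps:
m(K) = (-148 + K)*(75 + K) (m(K) = (75 + K)*(-148 + K) = (-148 + K)*(75 + K))
I((0*5)*(-1)) + √(m(-81) + 608) = 107 + √((-11100 + (-81)² - 73*(-81)) + 608) = 107 + √((-11100 + 6561 + 5913) + 608) = 107 + √(1374 + 608) = 107 + √1982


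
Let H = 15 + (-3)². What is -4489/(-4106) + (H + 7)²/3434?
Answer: 4840273/3525001 ≈ 1.3731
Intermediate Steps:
H = 24 (H = 15 + 9 = 24)
-4489/(-4106) + (H + 7)²/3434 = -4489/(-4106) + (24 + 7)²/3434 = -4489*(-1/4106) + 31²*(1/3434) = 4489/4106 + 961*(1/3434) = 4489/4106 + 961/3434 = 4840273/3525001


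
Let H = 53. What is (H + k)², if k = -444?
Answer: 152881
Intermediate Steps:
(H + k)² = (53 - 444)² = (-391)² = 152881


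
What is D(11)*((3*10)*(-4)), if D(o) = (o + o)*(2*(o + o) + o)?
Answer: -145200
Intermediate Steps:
D(o) = 10*o² (D(o) = (2*o)*(2*(2*o) + o) = (2*o)*(4*o + o) = (2*o)*(5*o) = 10*o²)
D(11)*((3*10)*(-4)) = (10*11²)*((3*10)*(-4)) = (10*121)*(30*(-4)) = 1210*(-120) = -145200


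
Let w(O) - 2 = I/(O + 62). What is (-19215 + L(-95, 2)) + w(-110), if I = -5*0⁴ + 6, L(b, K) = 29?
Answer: -153473/8 ≈ -19184.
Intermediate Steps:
I = 6 (I = -5*0 + 6 = 0 + 6 = 6)
w(O) = 2 + 6/(62 + O) (w(O) = 2 + 6/(O + 62) = 2 + 6/(62 + O))
(-19215 + L(-95, 2)) + w(-110) = (-19215 + 29) + 2*(65 - 110)/(62 - 110) = -19186 + 2*(-45)/(-48) = -19186 + 2*(-1/48)*(-45) = -19186 + 15/8 = -153473/8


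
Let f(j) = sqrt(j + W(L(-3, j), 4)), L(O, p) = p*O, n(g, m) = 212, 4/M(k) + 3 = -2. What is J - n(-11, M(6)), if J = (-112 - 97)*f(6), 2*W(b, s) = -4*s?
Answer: -212 - 209*I*sqrt(2) ≈ -212.0 - 295.57*I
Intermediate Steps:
M(k) = -4/5 (M(k) = 4/(-3 - 2) = 4/(-5) = 4*(-1/5) = -4/5)
L(O, p) = O*p
W(b, s) = -2*s (W(b, s) = (-4*s)/2 = -2*s)
f(j) = sqrt(-8 + j) (f(j) = sqrt(j - 2*4) = sqrt(j - 8) = sqrt(-8 + j))
J = -209*I*sqrt(2) (J = (-112 - 97)*sqrt(-8 + 6) = -209*I*sqrt(2) ≈ -295.57*I)
J - n(-11, M(6)) = -209*I*sqrt(2) - 1*212 = -209*I*sqrt(2) - 212 = -212 - 209*I*sqrt(2)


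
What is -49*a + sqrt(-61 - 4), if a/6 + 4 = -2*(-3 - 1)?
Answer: -1176 + I*sqrt(65) ≈ -1176.0 + 8.0623*I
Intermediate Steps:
a = 24 (a = -24 + 6*(-2*(-3 - 1)) = -24 + 6*(-2*(-4)) = -24 + 6*8 = -24 + 48 = 24)
-49*a + sqrt(-61 - 4) = -49*24 + sqrt(-61 - 4) = -1176 + sqrt(-65) = -1176 + I*sqrt(65)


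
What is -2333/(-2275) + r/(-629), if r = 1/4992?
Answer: 563503313/549494400 ≈ 1.0255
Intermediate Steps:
r = 1/4992 ≈ 0.00020032
-2333/(-2275) + r/(-629) = -2333/(-2275) + (1/4992)/(-629) = -2333*(-1/2275) + (1/4992)*(-1/629) = 2333/2275 - 1/3139968 = 563503313/549494400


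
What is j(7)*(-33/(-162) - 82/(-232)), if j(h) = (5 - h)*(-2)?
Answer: 1745/783 ≈ 2.2286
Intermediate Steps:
j(h) = -10 + 2*h
j(7)*(-33/(-162) - 82/(-232)) = (-10 + 2*7)*(-33/(-162) - 82/(-232)) = (-10 + 14)*(-33*(-1/162) - 82*(-1/232)) = 4*(11/54 + 41/116) = 4*(1745/3132) = 1745/783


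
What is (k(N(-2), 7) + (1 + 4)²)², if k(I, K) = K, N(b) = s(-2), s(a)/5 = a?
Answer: 1024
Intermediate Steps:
s(a) = 5*a
N(b) = -10 (N(b) = 5*(-2) = -10)
(k(N(-2), 7) + (1 + 4)²)² = (7 + (1 + 4)²)² = (7 + 5²)² = (7 + 25)² = 32² = 1024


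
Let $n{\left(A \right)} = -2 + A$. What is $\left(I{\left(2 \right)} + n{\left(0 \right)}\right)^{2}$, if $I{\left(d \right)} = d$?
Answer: $0$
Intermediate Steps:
$\left(I{\left(2 \right)} + n{\left(0 \right)}\right)^{2} = \left(2 + \left(-2 + 0\right)\right)^{2} = \left(2 - 2\right)^{2} = 0^{2} = 0$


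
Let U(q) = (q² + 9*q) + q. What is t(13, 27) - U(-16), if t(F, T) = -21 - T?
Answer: -144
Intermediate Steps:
U(q) = q² + 10*q
t(13, 27) - U(-16) = (-21 - 1*27) - (-16)*(10 - 16) = (-21 - 27) - (-16)*(-6) = -48 - 1*96 = -48 - 96 = -144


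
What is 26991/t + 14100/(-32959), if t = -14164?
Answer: -1089308769/466831276 ≈ -2.3334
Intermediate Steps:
26991/t + 14100/(-32959) = 26991/(-14164) + 14100/(-32959) = 26991*(-1/14164) + 14100*(-1/32959) = -26991/14164 - 14100/32959 = -1089308769/466831276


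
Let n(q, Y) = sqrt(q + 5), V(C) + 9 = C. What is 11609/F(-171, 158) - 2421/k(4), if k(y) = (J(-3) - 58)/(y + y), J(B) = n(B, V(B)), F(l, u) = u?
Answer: 108258905/265598 + 9684*sqrt(2)/1681 ≈ 415.75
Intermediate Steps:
V(C) = -9 + C
n(q, Y) = sqrt(5 + q)
J(B) = sqrt(5 + B)
k(y) = (-58 + sqrt(2))/(2*y) (k(y) = (sqrt(5 - 3) - 58)/(y + y) = (sqrt(2) - 58)/((2*y)) = (-58 + sqrt(2))*(1/(2*y)) = (-58 + sqrt(2))/(2*y))
11609/F(-171, 158) - 2421/k(4) = 11609/158 - 2421*8/(-58 + sqrt(2)) = 11609*(1/158) - 2421*8/(-58 + sqrt(2)) = 11609/158 - 2421/(-29/4 + sqrt(2)/8)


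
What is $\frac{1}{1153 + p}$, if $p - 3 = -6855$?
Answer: $- \frac{1}{5699} \approx -0.00017547$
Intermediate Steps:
$p = -6852$ ($p = 3 - 6855 = -6852$)
$\frac{1}{1153 + p} = \frac{1}{1153 - 6852} = \frac{1}{-5699} = - \frac{1}{5699}$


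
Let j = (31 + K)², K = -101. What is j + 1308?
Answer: 6208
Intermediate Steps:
j = 4900 (j = (31 - 101)² = (-70)² = 4900)
j + 1308 = 4900 + 1308 = 6208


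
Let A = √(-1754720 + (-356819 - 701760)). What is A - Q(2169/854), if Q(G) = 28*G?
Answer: -4338/61 + I*√2813299 ≈ -71.115 + 1677.3*I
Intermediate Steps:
A = I*√2813299 (A = √(-1754720 - 1058579) = √(-2813299) = I*√2813299 ≈ 1677.3*I)
A - Q(2169/854) = I*√2813299 - 28*2169/854 = I*√2813299 - 1*4338/61 = I*√2813299 - 4338/61 = -4338/61 + I*√2813299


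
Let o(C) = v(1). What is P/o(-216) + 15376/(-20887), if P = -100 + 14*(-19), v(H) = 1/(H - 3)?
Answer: 15273908/20887 ≈ 731.26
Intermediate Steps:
v(H) = 1/(-3 + H)
P = -366 (P = -100 - 266 = -366)
o(C) = -½ (o(C) = 1/(-3 + 1) = 1/(-2) = -½)
P/o(-216) + 15376/(-20887) = -366/(-½) + 15376/(-20887) = -366*(-2) + 15376*(-1/20887) = 732 - 15376/20887 = 15273908/20887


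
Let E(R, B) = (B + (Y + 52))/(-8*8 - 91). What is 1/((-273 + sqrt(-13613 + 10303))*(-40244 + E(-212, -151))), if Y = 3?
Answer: 42315/485538198436 + 155*I*sqrt(3310)/485538198436 ≈ 8.7151e-8 + 1.8366e-8*I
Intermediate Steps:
E(R, B) = -11/31 - B/155 (E(R, B) = (B + (3 + 52))/(-8*8 - 91) = (B + 55)/(-64 - 91) = (55 + B)/(-155) = (55 + B)*(-1/155) = -11/31 - B/155)
1/((-273 + sqrt(-13613 + 10303))*(-40244 + E(-212, -151))) = 1/((-273 + sqrt(-13613 + 10303))*(-40244 + (-11/31 - 1/155*(-151)))) = 1/((-273 + sqrt(-3310))*(-40244 + (-11/31 + 151/155))) = 1/((-273 + I*sqrt(3310))*(-40244 + 96/155)) = 1/((-273 + I*sqrt(3310))*(-6237724/155)) = 1/(1702898652/155 - 6237724*I*sqrt(3310)/155)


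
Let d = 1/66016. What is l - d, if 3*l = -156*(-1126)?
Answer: 3865368831/66016 ≈ 58552.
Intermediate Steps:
d = 1/66016 ≈ 1.5148e-5
l = 58552 (l = (-156*(-1126))/3 = (1/3)*175656 = 58552)
l - d = 58552 - 1*1/66016 = 58552 - 1/66016 = 3865368831/66016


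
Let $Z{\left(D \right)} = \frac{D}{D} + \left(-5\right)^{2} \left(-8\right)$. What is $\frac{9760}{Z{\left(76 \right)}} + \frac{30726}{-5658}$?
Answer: $- \frac{10222759}{187657} \approx -54.476$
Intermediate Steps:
$Z{\left(D \right)} = -199$ ($Z{\left(D \right)} = 1 + 25 \left(-8\right) = 1 - 200 = -199$)
$\frac{9760}{Z{\left(76 \right)}} + \frac{30726}{-5658} = \frac{9760}{-199} + \frac{30726}{-5658} = 9760 \left(- \frac{1}{199}\right) + 30726 \left(- \frac{1}{5658}\right) = - \frac{9760}{199} - \frac{5121}{943} = - \frac{10222759}{187657}$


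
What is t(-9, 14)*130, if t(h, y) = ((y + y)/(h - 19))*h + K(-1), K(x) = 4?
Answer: 1690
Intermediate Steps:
t(h, y) = 4 + 2*h*y/(-19 + h) (t(h, y) = ((y + y)/(h - 19))*h + 4 = ((2*y)/(-19 + h))*h + 4 = (2*y/(-19 + h))*h + 4 = 2*h*y/(-19 + h) + 4 = 4 + 2*h*y/(-19 + h))
t(-9, 14)*130 = (2*(-38 + 2*(-9) - 9*14)/(-19 - 9))*130 = (2*(-38 - 18 - 126)/(-28))*130 = (2*(-1/28)*(-182))*130 = 13*130 = 1690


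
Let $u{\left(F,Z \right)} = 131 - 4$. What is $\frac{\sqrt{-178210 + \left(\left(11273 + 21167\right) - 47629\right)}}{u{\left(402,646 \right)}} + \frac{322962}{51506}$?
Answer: $\frac{161481}{25753} + \frac{i \sqrt{193399}}{127} \approx 6.2704 + 3.4628 i$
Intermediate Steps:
$u{\left(F,Z \right)} = 127$ ($u{\left(F,Z \right)} = 131 - 4 = 127$)
$\frac{\sqrt{-178210 + \left(\left(11273 + 21167\right) - 47629\right)}}{u{\left(402,646 \right)}} + \frac{322962}{51506} = \frac{\sqrt{-178210 + \left(\left(11273 + 21167\right) - 47629\right)}}{127} + \frac{322962}{51506} = \sqrt{-178210 + \left(32440 - 47629\right)} \frac{1}{127} + 322962 \cdot \frac{1}{51506} = \sqrt{-178210 - 15189} \cdot \frac{1}{127} + \frac{161481}{25753} = \sqrt{-193399} \cdot \frac{1}{127} + \frac{161481}{25753} = i \sqrt{193399} \cdot \frac{1}{127} + \frac{161481}{25753} = \frac{i \sqrt{193399}}{127} + \frac{161481}{25753} = \frac{161481}{25753} + \frac{i \sqrt{193399}}{127}$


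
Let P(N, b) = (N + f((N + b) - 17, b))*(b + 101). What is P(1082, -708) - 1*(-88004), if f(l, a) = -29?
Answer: -551167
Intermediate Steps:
P(N, b) = (-29 + N)*(101 + b) (P(N, b) = (N - 29)*(b + 101) = (-29 + N)*(101 + b))
P(1082, -708) - 1*(-88004) = (-2929 - 29*(-708) + 101*1082 + 1082*(-708)) - 1*(-88004) = (-2929 + 20532 + 109282 - 766056) + 88004 = -639171 + 88004 = -551167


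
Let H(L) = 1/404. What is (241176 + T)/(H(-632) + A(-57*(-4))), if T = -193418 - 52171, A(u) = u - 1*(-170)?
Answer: -1782852/160793 ≈ -11.088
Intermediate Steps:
H(L) = 1/404
A(u) = 170 + u (A(u) = u + 170 = 170 + u)
T = -245589
(241176 + T)/(H(-632) + A(-57*(-4))) = (241176 - 245589)/(1/404 + (170 - 57*(-4))) = -4413/(1/404 + (170 + 228)) = -4413/(1/404 + 398) = -4413/160793/404 = -4413*404/160793 = -1782852/160793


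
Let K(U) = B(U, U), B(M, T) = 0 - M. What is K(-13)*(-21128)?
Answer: -274664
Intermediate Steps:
B(M, T) = -M
K(U) = -U
K(-13)*(-21128) = -1*(-13)*(-21128) = 13*(-21128) = -274664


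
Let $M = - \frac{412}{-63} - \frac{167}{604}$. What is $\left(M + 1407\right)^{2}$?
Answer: $\frac{2892018538255081}{1447954704} \approx 1.9973 \cdot 10^{6}$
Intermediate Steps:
$M = \frac{238327}{38052}$ ($M = \left(-412\right) \left(- \frac{1}{63}\right) - \frac{167}{604} = \frac{412}{63} - \frac{167}{604} = \frac{238327}{38052} \approx 6.2632$)
$\left(M + 1407\right)^{2} = \left(\frac{238327}{38052} + 1407\right)^{2} = \left(\frac{53777491}{38052}\right)^{2} = \frac{2892018538255081}{1447954704}$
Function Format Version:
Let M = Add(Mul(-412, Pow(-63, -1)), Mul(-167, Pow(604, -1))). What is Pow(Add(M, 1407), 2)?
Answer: Rational(2892018538255081, 1447954704) ≈ 1.9973e+6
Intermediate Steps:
M = Rational(238327, 38052) (M = Add(Mul(-412, Rational(-1, 63)), Mul(-167, Rational(1, 604))) = Add(Rational(412, 63), Rational(-167, 604)) = Rational(238327, 38052) ≈ 6.2632)
Pow(Add(M, 1407), 2) = Pow(Add(Rational(238327, 38052), 1407), 2) = Pow(Rational(53777491, 38052), 2) = Rational(2892018538255081, 1447954704)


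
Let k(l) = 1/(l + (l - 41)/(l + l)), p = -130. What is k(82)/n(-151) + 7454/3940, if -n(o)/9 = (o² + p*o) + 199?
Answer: 47044962373/24866803710 ≈ 1.8919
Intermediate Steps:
n(o) = -1791 - 9*o² + 1170*o (n(o) = -9*((o² - 130*o) + 199) = -9*(199 + o² - 130*o) = -1791 - 9*o² + 1170*o)
k(l) = 1/(l + (-41 + l)/(2*l)) (k(l) = 1/(l + (-41 + l)/((2*l))) = 1/(l + (-41 + l)*(1/(2*l))) = 1/(l + (-41 + l)/(2*l)))
k(82)/n(-151) + 7454/3940 = (2*82/(-41 + 82 + 2*82²))/(-1791 - 9*(-151)² + 1170*(-151)) + 7454/3940 = (2*82/(-41 + 82 + 2*6724))/(-1791 - 9*22801 - 176670) + 7454*(1/3940) = (2*82/(-41 + 82 + 13448))/(-1791 - 205209 - 176670) + 3727/1970 = (2*82/13489)/(-383670) + 3727/1970 = (2*82*(1/13489))*(-1/383670) + 3727/1970 = (4/329)*(-1/383670) + 3727/1970 = -2/63113715 + 3727/1970 = 47044962373/24866803710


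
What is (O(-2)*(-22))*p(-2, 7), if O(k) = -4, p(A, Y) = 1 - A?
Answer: 264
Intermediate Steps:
(O(-2)*(-22))*p(-2, 7) = (-4*(-22))*(1 - 1*(-2)) = 88*(1 + 2) = 88*3 = 264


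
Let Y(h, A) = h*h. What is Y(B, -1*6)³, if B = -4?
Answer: 4096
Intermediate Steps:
Y(h, A) = h²
Y(B, -1*6)³ = ((-4)²)³ = 16³ = 4096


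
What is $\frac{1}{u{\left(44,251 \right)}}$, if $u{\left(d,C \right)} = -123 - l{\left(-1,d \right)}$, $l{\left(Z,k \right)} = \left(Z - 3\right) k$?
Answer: $\frac{1}{53} \approx 0.018868$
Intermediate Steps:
$l{\left(Z,k \right)} = k \left(-3 + Z\right)$ ($l{\left(Z,k \right)} = \left(-3 + Z\right) k = k \left(-3 + Z\right)$)
$u{\left(d,C \right)} = -123 + 4 d$ ($u{\left(d,C \right)} = -123 - d \left(-3 - 1\right) = -123 - d \left(-4\right) = -123 - - 4 d = -123 + 4 d$)
$\frac{1}{u{\left(44,251 \right)}} = \frac{1}{-123 + 4 \cdot 44} = \frac{1}{-123 + 176} = \frac{1}{53}$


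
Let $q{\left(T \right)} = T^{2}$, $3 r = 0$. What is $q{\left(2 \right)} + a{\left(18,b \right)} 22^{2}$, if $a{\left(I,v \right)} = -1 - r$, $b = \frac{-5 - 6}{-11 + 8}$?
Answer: $-480$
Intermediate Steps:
$r = 0$ ($r = \frac{1}{3} \cdot 0 = 0$)
$b = \frac{11}{3}$ ($b = - \frac{11}{-3} = \left(-11\right) \left(- \frac{1}{3}\right) = \frac{11}{3} \approx 3.6667$)
$a{\left(I,v \right)} = -1$ ($a{\left(I,v \right)} = -1 - 0 = -1 + 0 = -1$)
$q{\left(2 \right)} + a{\left(18,b \right)} 22^{2} = 2^{2} - 22^{2} = 4 - 484 = -480$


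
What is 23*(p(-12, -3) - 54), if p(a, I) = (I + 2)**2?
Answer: -1219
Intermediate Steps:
p(a, I) = (2 + I)**2
23*(p(-12, -3) - 54) = 23*((2 - 3)**2 - 54) = 23*((-1)**2 - 54) = 23*(1 - 54) = 23*(-53) = -1219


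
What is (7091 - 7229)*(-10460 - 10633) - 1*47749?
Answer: 2863085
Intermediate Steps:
(7091 - 7229)*(-10460 - 10633) - 1*47749 = -138*(-21093) - 47749 = 2910834 - 47749 = 2863085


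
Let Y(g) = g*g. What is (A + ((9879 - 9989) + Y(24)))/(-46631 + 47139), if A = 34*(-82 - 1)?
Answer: -589/127 ≈ -4.6378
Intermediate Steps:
Y(g) = g²
A = -2822 (A = 34*(-83) = -2822)
(A + ((9879 - 9989) + Y(24)))/(-46631 + 47139) = (-2822 + ((9879 - 9989) + 24²))/(-46631 + 47139) = (-2822 + (-110 + 576))/508 = (-2822 + 466)*(1/508) = -2356*1/508 = -589/127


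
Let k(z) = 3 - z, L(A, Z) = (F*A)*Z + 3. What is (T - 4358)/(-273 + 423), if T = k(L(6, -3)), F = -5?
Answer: -2224/75 ≈ -29.653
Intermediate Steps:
L(A, Z) = 3 - 5*A*Z (L(A, Z) = (-5*A)*Z + 3 = -5*A*Z + 3 = 3 - 5*A*Z)
T = -90 (T = 3 - (3 - 5*6*(-3)) = 3 - (3 + 90) = 3 - 1*93 = 3 - 93 = -90)
(T - 4358)/(-273 + 423) = (-90 - 4358)/(-273 + 423) = -4448/150 = -4448*1/150 = -2224/75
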